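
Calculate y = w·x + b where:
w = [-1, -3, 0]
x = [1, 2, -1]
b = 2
y = -5

y = (-1)(1) + (-3)(2) + (0)(-1) + 2 = -5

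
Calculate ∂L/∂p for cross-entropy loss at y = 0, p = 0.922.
∂L/∂p = 12.82

∂L/∂p = -y/p + (1-y)/(1-p) = 0 + 1/0.078 = 12.82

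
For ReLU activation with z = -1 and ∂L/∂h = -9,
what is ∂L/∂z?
∂L/∂z = 0

h = ReLU(-1) = 0
Since z < 0: ∂h/∂z = 0
∂L/∂z = ∂L/∂h · ∂h/∂z = -9 × 0 = 0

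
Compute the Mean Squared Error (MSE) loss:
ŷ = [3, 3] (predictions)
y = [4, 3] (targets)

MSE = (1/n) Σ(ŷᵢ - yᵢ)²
MSE = 0.5

MSE = (1/2)((3-4)² + (3-3)²) = (1/2)(1 + 0) = 0.5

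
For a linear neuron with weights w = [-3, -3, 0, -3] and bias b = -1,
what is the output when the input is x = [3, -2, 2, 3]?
y = -13

y = (-3)(3) + (-3)(-2) + (0)(2) + (-3)(3) + -1 = -13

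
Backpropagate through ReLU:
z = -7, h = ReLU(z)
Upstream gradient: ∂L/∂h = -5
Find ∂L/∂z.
∂L/∂z = 0

h = ReLU(-7) = 0
Since z < 0: ∂h/∂z = 0
∂L/∂z = ∂L/∂h · ∂h/∂z = -5 × 0 = 0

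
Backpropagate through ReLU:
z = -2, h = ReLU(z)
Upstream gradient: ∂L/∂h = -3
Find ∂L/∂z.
∂L/∂z = 0

h = ReLU(-2) = 0
Since z < 0: ∂h/∂z = 0
∂L/∂z = ∂L/∂h · ∂h/∂z = -3 × 0 = 0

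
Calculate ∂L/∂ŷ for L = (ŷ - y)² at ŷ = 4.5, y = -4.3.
∂L/∂ŷ = 17.6

∂L/∂ŷ = 2(ŷ - y) = 2(4.5 - -4.3) = 2(8.8) = 17.6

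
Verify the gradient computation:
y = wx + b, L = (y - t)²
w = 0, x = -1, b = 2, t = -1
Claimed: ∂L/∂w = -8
Incorrect

y = (0)(-1) + 2 = 2
∂L/∂y = 2(y - t) = 2(2 - -1) = 6
∂y/∂w = x = -1
∂L/∂w = 6 × -1 = -6

Claimed value: -8
Incorrect: The correct gradient is -6.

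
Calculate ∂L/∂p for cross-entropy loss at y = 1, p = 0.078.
∂L/∂p = -12.82

∂L/∂p = -y/p + (1-y)/(1-p) = -1/0.078 + 0 = -12.82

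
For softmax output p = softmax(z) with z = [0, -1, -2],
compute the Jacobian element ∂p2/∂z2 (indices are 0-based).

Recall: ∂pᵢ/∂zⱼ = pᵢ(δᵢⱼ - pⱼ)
∂p2/∂z2 = 0.08193

p = softmax(z) = [0.6652, 0.2447, 0.09003]
p2 = 0.09003

∂p2/∂z2 = p2(1 - p2) = 0.09003 × (1 - 0.09003) = 0.08193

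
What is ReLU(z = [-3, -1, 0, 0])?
h = [0, 0, 0, 0]

ReLU applied element-wise: max(0,-3)=0, max(0,-1)=0, max(0,0)=0, max(0,0)=0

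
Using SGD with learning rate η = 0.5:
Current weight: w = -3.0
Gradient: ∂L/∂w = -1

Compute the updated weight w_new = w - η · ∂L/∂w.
w_new = -2.5

w_new = w - η·∂L/∂w = -3.0 - 0.5×(-1) = -3.0 - (-0.5) = -2.5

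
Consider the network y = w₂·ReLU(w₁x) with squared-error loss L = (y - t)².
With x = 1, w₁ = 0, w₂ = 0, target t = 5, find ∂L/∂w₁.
∂L/∂w₁ = 0

Forward pass:
z = w₁x = 0×1 = 0
h = ReLU(0) = 0
y = w₂h = 0×0 = 0

Backward pass:
∂L/∂y = 2(y - t) = 2(0 - 5) = -10
∂y/∂h = w₂ = 0
∂h/∂z = 0 (ReLU derivative)
∂z/∂w₁ = x = 1

∂L/∂w₁ = -10 × 0 × 0 × 1 = 0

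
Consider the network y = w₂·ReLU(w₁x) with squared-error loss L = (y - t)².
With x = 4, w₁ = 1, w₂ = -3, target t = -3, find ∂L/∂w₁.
∂L/∂w₁ = 216

Forward pass:
z = w₁x = 1×4 = 4
h = ReLU(4) = 4
y = w₂h = -3×4 = -12

Backward pass:
∂L/∂y = 2(y - t) = 2(-12 - -3) = -18
∂y/∂h = w₂ = -3
∂h/∂z = 1 (ReLU derivative)
∂z/∂w₁ = x = 4

∂L/∂w₁ = -18 × -3 × 1 × 4 = 216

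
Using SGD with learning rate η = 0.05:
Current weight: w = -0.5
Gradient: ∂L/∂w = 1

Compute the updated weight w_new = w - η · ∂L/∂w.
w_new = -0.55

w_new = w - η·∂L/∂w = -0.5 - 0.05×(1) = -0.5 - (0.05) = -0.55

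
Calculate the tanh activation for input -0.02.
-0.02

tanh(-0.02) = (e^(-0.02) - e^(0.02))/(e^(-0.02) + e^(0.02)) = -0.02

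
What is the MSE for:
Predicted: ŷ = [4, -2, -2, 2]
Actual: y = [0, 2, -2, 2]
MSE = 8

MSE = (1/4)((4-0)² + (-2-2)² + (-2--2)² + (2-2)²) = (1/4)(16 + 16 + 0 + 0) = 8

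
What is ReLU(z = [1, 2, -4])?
h = [1, 2, 0]

ReLU applied element-wise: max(0,1)=1, max(0,2)=2, max(0,-4)=0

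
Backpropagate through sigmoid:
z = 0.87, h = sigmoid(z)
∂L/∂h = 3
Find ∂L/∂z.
∂L/∂z = 0.6242

σ(0.87) = 0.7047
σ'(0.87) = σ(0.87)(1 - σ(0.87)) = 0.7047 × 0.2953 = 0.2081
∂L/∂z = ∂L/∂h · σ'(z) = 3 × 0.2081 = 0.6242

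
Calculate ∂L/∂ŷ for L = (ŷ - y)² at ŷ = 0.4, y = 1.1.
∂L/∂ŷ = -1.4

∂L/∂ŷ = 2(ŷ - y) = 2(0.4 - 1.1) = 2(-0.7) = -1.4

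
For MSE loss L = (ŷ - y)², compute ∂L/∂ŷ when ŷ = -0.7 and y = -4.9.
∂L/∂ŷ = 8.4

∂L/∂ŷ = 2(ŷ - y) = 2(-0.7 - -4.9) = 2(4.2) = 8.4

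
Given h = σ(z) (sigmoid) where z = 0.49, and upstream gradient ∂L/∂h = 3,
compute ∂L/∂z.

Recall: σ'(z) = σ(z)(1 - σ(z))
∂L/∂z = 0.7067

σ(0.49) = 0.6201
σ'(0.49) = σ(0.49)(1 - σ(0.49)) = 0.6201 × 0.3799 = 0.2356
∂L/∂z = ∂L/∂h · σ'(z) = 3 × 0.2356 = 0.7067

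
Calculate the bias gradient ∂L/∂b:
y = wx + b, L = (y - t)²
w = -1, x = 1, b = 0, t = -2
∂L/∂b = 2

y = wx + b = (-1)(1) + 0 = -1
∂L/∂y = 2(y - t) = 2(-1 - -2) = 2
∂y/∂b = 1
∂L/∂b = ∂L/∂y · ∂y/∂b = 2 × 1 = 2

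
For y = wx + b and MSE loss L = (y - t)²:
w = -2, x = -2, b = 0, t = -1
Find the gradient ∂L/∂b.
∂L/∂b = 10

y = wx + b = (-2)(-2) + 0 = 4
∂L/∂y = 2(y - t) = 2(4 - -1) = 10
∂y/∂b = 1
∂L/∂b = ∂L/∂y · ∂y/∂b = 10 × 1 = 10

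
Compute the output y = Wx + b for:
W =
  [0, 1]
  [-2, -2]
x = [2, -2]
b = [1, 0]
y = [-1, 0]

Wx = [0×2 + 1×-2, -2×2 + -2×-2]
   = [-2, 0]
y = Wx + b = [-2 + 1, 0 + 0] = [-1, 0]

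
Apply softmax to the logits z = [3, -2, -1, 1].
p = [0.8618, 0.0058, 0.0158, 0.1166]

exp(z) = [20.09, 0.1353, 0.3679, 2.718]
Sum = 23.31
p = [0.8618, 0.0058, 0.0158, 0.1166]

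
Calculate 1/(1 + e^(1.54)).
0.1765

sigmoid(-1.54) = 1/(1 + e^(1.54)) = 1/(1 + 4.665) = 0.1765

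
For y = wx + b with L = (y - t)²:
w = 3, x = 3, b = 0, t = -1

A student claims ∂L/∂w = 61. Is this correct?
Incorrect

y = (3)(3) + 0 = 9
∂L/∂y = 2(y - t) = 2(9 - -1) = 20
∂y/∂w = x = 3
∂L/∂w = 20 × 3 = 60

Claimed value: 61
Incorrect: The correct gradient is 60.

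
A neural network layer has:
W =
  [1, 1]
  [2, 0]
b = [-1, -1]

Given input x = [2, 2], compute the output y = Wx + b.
y = [3, 3]

Wx = [1×2 + 1×2, 2×2 + 0×2]
   = [4, 4]
y = Wx + b = [4 + -1, 4 + -1] = [3, 3]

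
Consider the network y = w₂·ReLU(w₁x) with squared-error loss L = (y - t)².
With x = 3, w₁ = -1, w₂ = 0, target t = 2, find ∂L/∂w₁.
∂L/∂w₁ = 0

Forward pass:
z = w₁x = -1×3 = -3
h = ReLU(-3) = 0
y = w₂h = 0×0 = 0

Backward pass:
∂L/∂y = 2(y - t) = 2(0 - 2) = -4
∂y/∂h = w₂ = 0
∂h/∂z = 0 (ReLU derivative)
∂z/∂w₁ = x = 3

∂L/∂w₁ = -4 × 0 × 0 × 3 = 0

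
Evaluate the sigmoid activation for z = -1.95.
0.1246

sigmoid(-1.95) = 1/(1 + e^(1.95)) = 1/(1 + 7.029) = 0.1246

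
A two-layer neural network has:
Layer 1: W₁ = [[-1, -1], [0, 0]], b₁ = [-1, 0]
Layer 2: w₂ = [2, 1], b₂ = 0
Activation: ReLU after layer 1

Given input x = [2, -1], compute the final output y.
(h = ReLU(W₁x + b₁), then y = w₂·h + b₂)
y = 0

Layer 1 pre-activation: z₁ = [-2, 0]
After ReLU: h = [0, 0]
Layer 2 output: y = 2×0 + 1×0 + 0 = 0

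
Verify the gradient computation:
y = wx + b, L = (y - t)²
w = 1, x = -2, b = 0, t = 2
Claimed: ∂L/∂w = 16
Correct

y = (1)(-2) + 0 = -2
∂L/∂y = 2(y - t) = 2(-2 - 2) = -8
∂y/∂w = x = -2
∂L/∂w = -8 × -2 = 16

Claimed value: 16
Correct: The correct gradient is 16.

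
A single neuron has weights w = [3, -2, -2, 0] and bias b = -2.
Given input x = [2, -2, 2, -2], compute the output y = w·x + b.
y = 4

y = (3)(2) + (-2)(-2) + (-2)(2) + (0)(-2) + -2 = 4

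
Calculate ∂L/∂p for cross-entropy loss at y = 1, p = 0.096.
∂L/∂p = -10.42

∂L/∂p = -y/p + (1-y)/(1-p) = -1/0.096 + 0 = -10.42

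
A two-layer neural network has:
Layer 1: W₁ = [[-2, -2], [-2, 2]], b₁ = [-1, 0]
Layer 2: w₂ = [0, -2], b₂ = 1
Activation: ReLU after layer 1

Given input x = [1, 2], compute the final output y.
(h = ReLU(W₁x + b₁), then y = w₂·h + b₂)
y = -3

Layer 1 pre-activation: z₁ = [-7, 2]
After ReLU: h = [0, 2]
Layer 2 output: y = 0×0 + -2×2 + 1 = -3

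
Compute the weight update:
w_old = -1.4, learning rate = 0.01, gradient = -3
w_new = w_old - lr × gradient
w_new = -1.37

w_new = w - η·∂L/∂w = -1.4 - 0.01×(-3) = -1.4 - (-0.03) = -1.37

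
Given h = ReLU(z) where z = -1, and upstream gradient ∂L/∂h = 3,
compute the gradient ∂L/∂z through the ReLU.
∂L/∂z = 0

h = ReLU(-1) = 0
Since z < 0: ∂h/∂z = 0
∂L/∂z = ∂L/∂h · ∂h/∂z = 3 × 0 = 0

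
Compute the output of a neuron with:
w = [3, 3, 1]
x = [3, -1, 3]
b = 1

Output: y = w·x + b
y = 10

y = (3)(3) + (3)(-1) + (1)(3) + 1 = 10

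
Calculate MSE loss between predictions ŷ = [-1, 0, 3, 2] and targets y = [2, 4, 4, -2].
MSE = 10.5

MSE = (1/4)((-1-2)² + (0-4)² + (3-4)² + (2--2)²) = (1/4)(9 + 16 + 1 + 16) = 10.5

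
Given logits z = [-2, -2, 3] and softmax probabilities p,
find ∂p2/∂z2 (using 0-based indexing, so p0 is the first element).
∂p2/∂z2 = 0.01312

p = softmax(z) = [0.006648, 0.006648, 0.9867]
p2 = 0.9867

∂p2/∂z2 = p2(1 - p2) = 0.9867 × (1 - 0.9867) = 0.01312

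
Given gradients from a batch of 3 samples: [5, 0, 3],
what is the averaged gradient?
Average gradient = 2.667

Average = (1/3)(5 + 0 + 3) = 8/3 = 2.667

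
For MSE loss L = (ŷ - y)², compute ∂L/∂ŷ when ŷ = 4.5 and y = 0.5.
∂L/∂ŷ = 8.0

∂L/∂ŷ = 2(ŷ - y) = 2(4.5 - 0.5) = 2(4.0) = 8.0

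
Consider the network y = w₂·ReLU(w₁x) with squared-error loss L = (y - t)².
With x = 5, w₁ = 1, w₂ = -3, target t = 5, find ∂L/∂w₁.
∂L/∂w₁ = 600

Forward pass:
z = w₁x = 1×5 = 5
h = ReLU(5) = 5
y = w₂h = -3×5 = -15

Backward pass:
∂L/∂y = 2(y - t) = 2(-15 - 5) = -40
∂y/∂h = w₂ = -3
∂h/∂z = 1 (ReLU derivative)
∂z/∂w₁ = x = 5

∂L/∂w₁ = -40 × -3 × 1 × 5 = 600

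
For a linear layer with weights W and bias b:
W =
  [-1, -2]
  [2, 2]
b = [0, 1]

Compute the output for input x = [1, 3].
y = [-7, 9]

Wx = [-1×1 + -2×3, 2×1 + 2×3]
   = [-7, 8]
y = Wx + b = [-7 + 0, 8 + 1] = [-7, 9]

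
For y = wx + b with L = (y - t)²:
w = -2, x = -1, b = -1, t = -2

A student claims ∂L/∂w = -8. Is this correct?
Incorrect

y = (-2)(-1) + -1 = 1
∂L/∂y = 2(y - t) = 2(1 - -2) = 6
∂y/∂w = x = -1
∂L/∂w = 6 × -1 = -6

Claimed value: -8
Incorrect: The correct gradient is -6.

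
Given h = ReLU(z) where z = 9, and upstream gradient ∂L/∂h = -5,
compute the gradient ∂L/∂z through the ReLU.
∂L/∂z = -5

h = ReLU(9) = 9
Since z > 0: ∂h/∂z = 1
∂L/∂z = ∂L/∂h · ∂h/∂z = -5 × 1 = -5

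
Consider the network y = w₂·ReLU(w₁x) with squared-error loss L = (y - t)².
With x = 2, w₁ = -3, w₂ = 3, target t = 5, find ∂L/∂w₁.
∂L/∂w₁ = 0

Forward pass:
z = w₁x = -3×2 = -6
h = ReLU(-6) = 0
y = w₂h = 3×0 = 0

Backward pass:
∂L/∂y = 2(y - t) = 2(0 - 5) = -10
∂y/∂h = w₂ = 3
∂h/∂z = 0 (ReLU derivative)
∂z/∂w₁ = x = 2

∂L/∂w₁ = -10 × 3 × 0 × 2 = 0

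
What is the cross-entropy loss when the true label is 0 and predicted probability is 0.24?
L = 0.2744

L = -0·log(0.24) - 1·log(0.76) = -log(0.76) = 0.2744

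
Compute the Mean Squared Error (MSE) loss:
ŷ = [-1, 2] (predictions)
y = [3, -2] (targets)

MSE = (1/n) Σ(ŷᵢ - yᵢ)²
MSE = 16

MSE = (1/2)((-1-3)² + (2--2)²) = (1/2)(16 + 16) = 16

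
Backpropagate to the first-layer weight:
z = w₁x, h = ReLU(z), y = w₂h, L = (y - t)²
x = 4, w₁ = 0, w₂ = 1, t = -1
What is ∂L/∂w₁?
∂L/∂w₁ = 0

Forward pass:
z = w₁x = 0×4 = 0
h = ReLU(0) = 0
y = w₂h = 1×0 = 0

Backward pass:
∂L/∂y = 2(y - t) = 2(0 - -1) = 2
∂y/∂h = w₂ = 1
∂h/∂z = 0 (ReLU derivative)
∂z/∂w₁ = x = 4

∂L/∂w₁ = 2 × 1 × 0 × 4 = 0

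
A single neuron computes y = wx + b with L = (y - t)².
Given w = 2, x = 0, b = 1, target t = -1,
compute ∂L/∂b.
∂L/∂b = 4

y = wx + b = (2)(0) + 1 = 1
∂L/∂y = 2(y - t) = 2(1 - -1) = 4
∂y/∂b = 1
∂L/∂b = ∂L/∂y · ∂y/∂b = 4 × 1 = 4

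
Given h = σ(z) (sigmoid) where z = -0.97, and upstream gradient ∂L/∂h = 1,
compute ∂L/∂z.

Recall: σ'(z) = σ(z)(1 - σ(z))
∂L/∂z = 0.1993

σ(-0.97) = 0.2749
σ'(-0.97) = σ(-0.97)(1 - σ(-0.97)) = 0.2749 × 0.7251 = 0.1993
∂L/∂z = ∂L/∂h · σ'(z) = 1 × 0.1993 = 0.1993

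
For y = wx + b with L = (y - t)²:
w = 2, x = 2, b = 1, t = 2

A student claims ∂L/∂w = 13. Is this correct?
Incorrect

y = (2)(2) + 1 = 5
∂L/∂y = 2(y - t) = 2(5 - 2) = 6
∂y/∂w = x = 2
∂L/∂w = 6 × 2 = 12

Claimed value: 13
Incorrect: The correct gradient is 12.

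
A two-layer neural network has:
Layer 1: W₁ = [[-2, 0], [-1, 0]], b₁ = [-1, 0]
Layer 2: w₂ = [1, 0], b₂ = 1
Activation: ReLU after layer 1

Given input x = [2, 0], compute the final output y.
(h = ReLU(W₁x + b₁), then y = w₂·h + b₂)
y = 1

Layer 1 pre-activation: z₁ = [-5, -2]
After ReLU: h = [0, 0]
Layer 2 output: y = 1×0 + 0×0 + 1 = 1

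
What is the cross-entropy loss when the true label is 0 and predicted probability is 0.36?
L = 0.4463

L = -0·log(0.36) - 1·log(0.64) = -log(0.64) = 0.4463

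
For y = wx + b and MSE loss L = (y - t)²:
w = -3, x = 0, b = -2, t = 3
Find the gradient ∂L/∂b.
∂L/∂b = -10

y = wx + b = (-3)(0) + -2 = -2
∂L/∂y = 2(y - t) = 2(-2 - 3) = -10
∂y/∂b = 1
∂L/∂b = ∂L/∂y · ∂y/∂b = -10 × 1 = -10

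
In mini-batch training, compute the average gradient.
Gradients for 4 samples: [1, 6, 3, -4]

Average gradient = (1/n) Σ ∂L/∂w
Average gradient = 1.5

Average = (1/4)(1 + 6 + 3 + -4) = 6/4 = 1.5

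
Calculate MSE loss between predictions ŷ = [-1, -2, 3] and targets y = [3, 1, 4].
MSE = 8.667

MSE = (1/3)((-1-3)² + (-2-1)² + (3-4)²) = (1/3)(16 + 9 + 1) = 8.667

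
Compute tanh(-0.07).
-0.06989

tanh(-0.07) = (e^(-0.07) - e^(0.07))/(e^(-0.07) + e^(0.07)) = -0.06989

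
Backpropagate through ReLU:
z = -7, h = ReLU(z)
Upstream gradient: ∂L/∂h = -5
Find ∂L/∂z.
∂L/∂z = 0

h = ReLU(-7) = 0
Since z < 0: ∂h/∂z = 0
∂L/∂z = ∂L/∂h · ∂h/∂z = -5 × 0 = 0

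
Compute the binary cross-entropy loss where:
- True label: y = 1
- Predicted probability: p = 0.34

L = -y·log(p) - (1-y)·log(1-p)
L = 1.079

L = -1·log(0.34) - 0·log(0.66) = -log(0.34) = 1.079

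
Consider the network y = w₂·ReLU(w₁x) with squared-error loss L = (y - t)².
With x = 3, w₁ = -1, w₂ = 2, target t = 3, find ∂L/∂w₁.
∂L/∂w₁ = 0

Forward pass:
z = w₁x = -1×3 = -3
h = ReLU(-3) = 0
y = w₂h = 2×0 = 0

Backward pass:
∂L/∂y = 2(y - t) = 2(0 - 3) = -6
∂y/∂h = w₂ = 2
∂h/∂z = 0 (ReLU derivative)
∂z/∂w₁ = x = 3

∂L/∂w₁ = -6 × 2 × 0 × 3 = 0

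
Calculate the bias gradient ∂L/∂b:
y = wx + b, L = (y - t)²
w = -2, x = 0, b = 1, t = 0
∂L/∂b = 2

y = wx + b = (-2)(0) + 1 = 1
∂L/∂y = 2(y - t) = 2(1 - 0) = 2
∂y/∂b = 1
∂L/∂b = ∂L/∂y · ∂y/∂b = 2 × 1 = 2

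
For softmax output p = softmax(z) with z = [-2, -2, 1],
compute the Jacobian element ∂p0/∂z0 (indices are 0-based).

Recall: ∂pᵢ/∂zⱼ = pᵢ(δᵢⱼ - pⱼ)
∂p0/∂z0 = 0.04323

p = softmax(z) = [0.04528, 0.04528, 0.9094]
p0 = 0.04528

∂p0/∂z0 = p0(1 - p0) = 0.04528 × (1 - 0.04528) = 0.04323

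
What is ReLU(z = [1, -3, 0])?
h = [1, 0, 0]

ReLU applied element-wise: max(0,1)=1, max(0,-3)=0, max(0,0)=0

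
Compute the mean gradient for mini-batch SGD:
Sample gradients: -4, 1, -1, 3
Average gradient = -0.25

Average = (1/4)(-4 + 1 + -1 + 3) = -1/4 = -0.25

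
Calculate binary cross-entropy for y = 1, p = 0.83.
L = 0.1863

L = -1·log(0.83) - 0·log(0.17) = -log(0.83) = 0.1863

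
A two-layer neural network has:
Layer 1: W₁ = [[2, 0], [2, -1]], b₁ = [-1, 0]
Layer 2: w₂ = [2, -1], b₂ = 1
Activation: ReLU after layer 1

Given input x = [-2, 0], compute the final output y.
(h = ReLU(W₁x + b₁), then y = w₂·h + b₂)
y = 1

Layer 1 pre-activation: z₁ = [-5, -4]
After ReLU: h = [0, 0]
Layer 2 output: y = 2×0 + -1×0 + 1 = 1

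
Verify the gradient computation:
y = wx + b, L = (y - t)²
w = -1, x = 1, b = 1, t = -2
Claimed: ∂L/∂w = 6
Incorrect

y = (-1)(1) + 1 = 0
∂L/∂y = 2(y - t) = 2(0 - -2) = 4
∂y/∂w = x = 1
∂L/∂w = 4 × 1 = 4

Claimed value: 6
Incorrect: The correct gradient is 4.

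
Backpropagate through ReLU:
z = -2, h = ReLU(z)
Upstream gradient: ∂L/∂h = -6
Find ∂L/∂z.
∂L/∂z = 0

h = ReLU(-2) = 0
Since z < 0: ∂h/∂z = 0
∂L/∂z = ∂L/∂h · ∂h/∂z = -6 × 0 = 0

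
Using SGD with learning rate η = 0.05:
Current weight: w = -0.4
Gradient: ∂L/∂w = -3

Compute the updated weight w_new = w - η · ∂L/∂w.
w_new = -0.25

w_new = w - η·∂L/∂w = -0.4 - 0.05×(-3) = -0.4 - (-0.15) = -0.25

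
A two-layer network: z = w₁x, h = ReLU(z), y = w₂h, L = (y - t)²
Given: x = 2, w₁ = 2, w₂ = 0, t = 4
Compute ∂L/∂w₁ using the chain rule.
∂L/∂w₁ = 0

Forward pass:
z = w₁x = 2×2 = 4
h = ReLU(4) = 4
y = w₂h = 0×4 = 0

Backward pass:
∂L/∂y = 2(y - t) = 2(0 - 4) = -8
∂y/∂h = w₂ = 0
∂h/∂z = 1 (ReLU derivative)
∂z/∂w₁ = x = 2

∂L/∂w₁ = -8 × 0 × 1 × 2 = 0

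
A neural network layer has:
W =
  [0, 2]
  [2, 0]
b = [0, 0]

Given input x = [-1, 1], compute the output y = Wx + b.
y = [2, -2]

Wx = [0×-1 + 2×1, 2×-1 + 0×1]
   = [2, -2]
y = Wx + b = [2 + 0, -2 + 0] = [2, -2]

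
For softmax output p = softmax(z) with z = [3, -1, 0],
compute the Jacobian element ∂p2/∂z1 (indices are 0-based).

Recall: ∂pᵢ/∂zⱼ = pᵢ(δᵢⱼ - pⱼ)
∂p2/∂z1 = -0.0007993

p = softmax(z) = [0.9362, 0.01715, 0.04661]
p2 = 0.04661, p1 = 0.01715

∂p2/∂z1 = -p2 × p1 = -0.04661 × 0.01715 = -0.0007993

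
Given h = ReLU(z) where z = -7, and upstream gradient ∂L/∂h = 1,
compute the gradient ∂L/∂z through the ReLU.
∂L/∂z = 0

h = ReLU(-7) = 0
Since z < 0: ∂h/∂z = 0
∂L/∂z = ∂L/∂h · ∂h/∂z = 1 × 0 = 0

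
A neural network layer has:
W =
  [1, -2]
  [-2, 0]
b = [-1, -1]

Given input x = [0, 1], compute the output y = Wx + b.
y = [-3, -1]

Wx = [1×0 + -2×1, -2×0 + 0×1]
   = [-2, 0]
y = Wx + b = [-2 + -1, 0 + -1] = [-3, -1]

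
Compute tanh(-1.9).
-0.9562

tanh(-1.9) = (e^(-1.9) - e^(1.9))/(e^(-1.9) + e^(1.9)) = -0.9562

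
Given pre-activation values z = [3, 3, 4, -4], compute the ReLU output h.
h = [3, 3, 4, 0]

ReLU applied element-wise: max(0,3)=3, max(0,3)=3, max(0,4)=4, max(0,-4)=0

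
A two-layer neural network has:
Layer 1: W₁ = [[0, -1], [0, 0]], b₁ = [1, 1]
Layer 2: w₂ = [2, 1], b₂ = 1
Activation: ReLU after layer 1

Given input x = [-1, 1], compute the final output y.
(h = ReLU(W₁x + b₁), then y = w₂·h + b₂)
y = 2

Layer 1 pre-activation: z₁ = [0, 1]
After ReLU: h = [0, 1]
Layer 2 output: y = 2×0 + 1×1 + 1 = 2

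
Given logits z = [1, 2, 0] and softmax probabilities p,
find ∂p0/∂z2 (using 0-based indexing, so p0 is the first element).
∂p0/∂z2 = -0.02203

p = softmax(z) = [0.2447, 0.6652, 0.09003]
p0 = 0.2447, p2 = 0.09003

∂p0/∂z2 = -p0 × p2 = -0.2447 × 0.09003 = -0.02203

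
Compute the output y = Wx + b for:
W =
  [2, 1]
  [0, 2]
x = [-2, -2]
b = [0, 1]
y = [-6, -3]

Wx = [2×-2 + 1×-2, 0×-2 + 2×-2]
   = [-6, -4]
y = Wx + b = [-6 + 0, -4 + 1] = [-6, -3]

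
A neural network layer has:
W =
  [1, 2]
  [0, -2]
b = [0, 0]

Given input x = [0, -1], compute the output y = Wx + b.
y = [-2, 2]

Wx = [1×0 + 2×-1, 0×0 + -2×-1]
   = [-2, 2]
y = Wx + b = [-2 + 0, 2 + 0] = [-2, 2]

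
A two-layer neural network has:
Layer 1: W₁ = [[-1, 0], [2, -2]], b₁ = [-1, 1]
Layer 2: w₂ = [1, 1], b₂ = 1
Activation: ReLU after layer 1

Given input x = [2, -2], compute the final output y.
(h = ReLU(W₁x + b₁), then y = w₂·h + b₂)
y = 10

Layer 1 pre-activation: z₁ = [-3, 9]
After ReLU: h = [0, 9]
Layer 2 output: y = 1×0 + 1×9 + 1 = 10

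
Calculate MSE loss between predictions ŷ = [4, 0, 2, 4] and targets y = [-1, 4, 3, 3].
MSE = 10.75

MSE = (1/4)((4--1)² + (0-4)² + (2-3)² + (4-3)²) = (1/4)(25 + 16 + 1 + 1) = 10.75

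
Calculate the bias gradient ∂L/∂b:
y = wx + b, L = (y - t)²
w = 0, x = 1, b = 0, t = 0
∂L/∂b = 0

y = wx + b = (0)(1) + 0 = 0
∂L/∂y = 2(y - t) = 2(0 - 0) = 0
∂y/∂b = 1
∂L/∂b = ∂L/∂y · ∂y/∂b = 0 × 1 = 0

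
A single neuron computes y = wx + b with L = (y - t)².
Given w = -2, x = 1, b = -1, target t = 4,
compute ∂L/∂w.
∂L/∂w = -14

y = wx + b = (-2)(1) + -1 = -3
∂L/∂y = 2(y - t) = 2(-3 - 4) = -14
∂y/∂w = x = 1
∂L/∂w = ∂L/∂y · ∂y/∂w = -14 × 1 = -14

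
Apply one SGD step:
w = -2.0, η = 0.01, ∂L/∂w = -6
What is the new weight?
w_new = -1.94

w_new = w - η·∂L/∂w = -2.0 - 0.01×(-6) = -2.0 - (-0.06) = -1.94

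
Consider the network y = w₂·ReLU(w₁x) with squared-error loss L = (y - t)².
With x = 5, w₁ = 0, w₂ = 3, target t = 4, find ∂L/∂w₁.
∂L/∂w₁ = 0

Forward pass:
z = w₁x = 0×5 = 0
h = ReLU(0) = 0
y = w₂h = 3×0 = 0

Backward pass:
∂L/∂y = 2(y - t) = 2(0 - 4) = -8
∂y/∂h = w₂ = 3
∂h/∂z = 0 (ReLU derivative)
∂z/∂w₁ = x = 5

∂L/∂w₁ = -8 × 3 × 0 × 5 = 0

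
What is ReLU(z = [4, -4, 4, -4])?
h = [4, 0, 4, 0]

ReLU applied element-wise: max(0,4)=4, max(0,-4)=0, max(0,4)=4, max(0,-4)=0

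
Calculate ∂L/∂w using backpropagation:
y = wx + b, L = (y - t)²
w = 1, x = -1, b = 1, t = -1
∂L/∂w = -2

y = wx + b = (1)(-1) + 1 = 0
∂L/∂y = 2(y - t) = 2(0 - -1) = 2
∂y/∂w = x = -1
∂L/∂w = ∂L/∂y · ∂y/∂w = 2 × -1 = -2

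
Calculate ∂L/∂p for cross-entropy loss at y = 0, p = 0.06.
∂L/∂p = 1.064

∂L/∂p = -y/p + (1-y)/(1-p) = 0 + 1/0.94 = 1.064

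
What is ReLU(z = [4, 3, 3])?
h = [4, 3, 3]

ReLU applied element-wise: max(0,4)=4, max(0,3)=3, max(0,3)=3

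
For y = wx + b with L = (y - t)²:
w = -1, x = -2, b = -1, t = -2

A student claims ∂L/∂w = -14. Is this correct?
Incorrect

y = (-1)(-2) + -1 = 1
∂L/∂y = 2(y - t) = 2(1 - -2) = 6
∂y/∂w = x = -2
∂L/∂w = 6 × -2 = -12

Claimed value: -14
Incorrect: The correct gradient is -12.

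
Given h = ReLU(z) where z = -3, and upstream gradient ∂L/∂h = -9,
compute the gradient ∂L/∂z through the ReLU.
∂L/∂z = 0

h = ReLU(-3) = 0
Since z < 0: ∂h/∂z = 0
∂L/∂z = ∂L/∂h · ∂h/∂z = -9 × 0 = 0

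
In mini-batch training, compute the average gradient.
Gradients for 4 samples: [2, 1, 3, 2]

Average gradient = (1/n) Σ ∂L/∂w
Average gradient = 2

Average = (1/4)(2 + 1 + 3 + 2) = 8/4 = 2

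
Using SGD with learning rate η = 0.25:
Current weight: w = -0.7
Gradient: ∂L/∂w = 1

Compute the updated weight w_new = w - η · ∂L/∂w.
w_new = -0.95

w_new = w - η·∂L/∂w = -0.7 - 0.25×(1) = -0.7 - (0.25) = -0.95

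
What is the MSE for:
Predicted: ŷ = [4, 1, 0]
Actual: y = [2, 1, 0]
MSE = 1.333

MSE = (1/3)((4-2)² + (1-1)² + (0-0)²) = (1/3)(4 + 0 + 0) = 1.333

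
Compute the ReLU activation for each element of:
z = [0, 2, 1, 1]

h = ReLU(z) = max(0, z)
h = [0, 2, 1, 1]

ReLU applied element-wise: max(0,0)=0, max(0,2)=2, max(0,1)=1, max(0,1)=1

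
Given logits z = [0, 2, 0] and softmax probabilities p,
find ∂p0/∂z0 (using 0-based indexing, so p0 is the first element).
∂p0/∂z0 = 0.09516

p = softmax(z) = [0.1065, 0.787, 0.1065]
p0 = 0.1065

∂p0/∂z0 = p0(1 - p0) = 0.1065 × (1 - 0.1065) = 0.09516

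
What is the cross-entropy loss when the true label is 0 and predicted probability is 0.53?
L = 0.755

L = -0·log(0.53) - 1·log(0.47) = -log(0.47) = 0.755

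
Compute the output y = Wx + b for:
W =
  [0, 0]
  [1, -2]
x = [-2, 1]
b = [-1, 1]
y = [-1, -3]

Wx = [0×-2 + 0×1, 1×-2 + -2×1]
   = [0, -4]
y = Wx + b = [0 + -1, -4 + 1] = [-1, -3]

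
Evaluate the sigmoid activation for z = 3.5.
0.9707

sigmoid(3.5) = 1/(1 + e^(-3.5)) = 1/(1 + 0.0302) = 0.9707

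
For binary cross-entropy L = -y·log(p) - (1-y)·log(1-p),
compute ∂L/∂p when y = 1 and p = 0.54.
∂L/∂p = -1.852

∂L/∂p = -y/p + (1-y)/(1-p) = -1/0.54 + 0 = -1.852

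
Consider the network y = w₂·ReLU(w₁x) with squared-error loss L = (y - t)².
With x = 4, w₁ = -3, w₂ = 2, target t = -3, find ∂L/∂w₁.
∂L/∂w₁ = 0

Forward pass:
z = w₁x = -3×4 = -12
h = ReLU(-12) = 0
y = w₂h = 2×0 = 0

Backward pass:
∂L/∂y = 2(y - t) = 2(0 - -3) = 6
∂y/∂h = w₂ = 2
∂h/∂z = 0 (ReLU derivative)
∂z/∂w₁ = x = 4

∂L/∂w₁ = 6 × 2 × 0 × 4 = 0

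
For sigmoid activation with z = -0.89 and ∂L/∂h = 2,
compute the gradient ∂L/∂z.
∂L/∂z = 0.4127

σ(-0.89) = 0.2911
σ'(-0.89) = σ(-0.89)(1 - σ(-0.89)) = 0.2911 × 0.7089 = 0.2064
∂L/∂z = ∂L/∂h · σ'(z) = 2 × 0.2064 = 0.4127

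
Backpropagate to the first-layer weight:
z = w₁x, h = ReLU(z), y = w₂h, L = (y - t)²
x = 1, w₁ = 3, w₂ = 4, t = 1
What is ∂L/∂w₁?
∂L/∂w₁ = 88

Forward pass:
z = w₁x = 3×1 = 3
h = ReLU(3) = 3
y = w₂h = 4×3 = 12

Backward pass:
∂L/∂y = 2(y - t) = 2(12 - 1) = 22
∂y/∂h = w₂ = 4
∂h/∂z = 1 (ReLU derivative)
∂z/∂w₁ = x = 1

∂L/∂w₁ = 22 × 4 × 1 × 1 = 88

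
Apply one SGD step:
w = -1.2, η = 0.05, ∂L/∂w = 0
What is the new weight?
w_new = -1.2

w_new = w - η·∂L/∂w = -1.2 - 0.05×(0) = -1.2 - (0) = -1.2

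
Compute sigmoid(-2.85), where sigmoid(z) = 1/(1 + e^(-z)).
0.05468

sigmoid(-2.85) = 1/(1 + e^(2.85)) = 1/(1 + 17.29) = 0.05468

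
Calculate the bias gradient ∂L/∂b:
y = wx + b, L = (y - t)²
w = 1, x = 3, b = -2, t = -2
∂L/∂b = 6

y = wx + b = (1)(3) + -2 = 1
∂L/∂y = 2(y - t) = 2(1 - -2) = 6
∂y/∂b = 1
∂L/∂b = ∂L/∂y · ∂y/∂b = 6 × 1 = 6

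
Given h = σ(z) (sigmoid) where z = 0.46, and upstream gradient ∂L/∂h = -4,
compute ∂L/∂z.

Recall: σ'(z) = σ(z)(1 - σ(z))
∂L/∂z = -0.9489

σ(0.46) = 0.613
σ'(0.46) = σ(0.46)(1 - σ(0.46)) = 0.613 × 0.387 = 0.2372
∂L/∂z = ∂L/∂h · σ'(z) = -4 × 0.2372 = -0.9489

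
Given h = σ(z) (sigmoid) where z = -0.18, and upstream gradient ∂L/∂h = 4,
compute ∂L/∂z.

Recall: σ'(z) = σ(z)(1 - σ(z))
∂L/∂z = 0.9919

σ(-0.18) = 0.4551
σ'(-0.18) = σ(-0.18)(1 - σ(-0.18)) = 0.4551 × 0.5449 = 0.248
∂L/∂z = ∂L/∂h · σ'(z) = 4 × 0.248 = 0.9919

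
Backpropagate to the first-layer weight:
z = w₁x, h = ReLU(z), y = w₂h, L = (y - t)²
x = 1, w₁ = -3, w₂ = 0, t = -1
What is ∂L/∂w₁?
∂L/∂w₁ = 0

Forward pass:
z = w₁x = -3×1 = -3
h = ReLU(-3) = 0
y = w₂h = 0×0 = 0

Backward pass:
∂L/∂y = 2(y - t) = 2(0 - -1) = 2
∂y/∂h = w₂ = 0
∂h/∂z = 0 (ReLU derivative)
∂z/∂w₁ = x = 1

∂L/∂w₁ = 2 × 0 × 0 × 1 = 0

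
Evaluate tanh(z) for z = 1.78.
0.9447

tanh(1.78) = (e^(1.78) - e^(-1.78))/(e^(1.78) + e^(-1.78)) = 0.9447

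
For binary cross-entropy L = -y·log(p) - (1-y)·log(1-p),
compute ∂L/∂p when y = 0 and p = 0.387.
∂L/∂p = 1.631

∂L/∂p = -y/p + (1-y)/(1-p) = 0 + 1/0.613 = 1.631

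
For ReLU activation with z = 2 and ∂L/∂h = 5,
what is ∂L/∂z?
∂L/∂z = 5

h = ReLU(2) = 2
Since z > 0: ∂h/∂z = 1
∂L/∂z = ∂L/∂h · ∂h/∂z = 5 × 1 = 5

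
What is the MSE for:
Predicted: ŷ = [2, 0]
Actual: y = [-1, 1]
MSE = 5

MSE = (1/2)((2--1)² + (0-1)²) = (1/2)(9 + 1) = 5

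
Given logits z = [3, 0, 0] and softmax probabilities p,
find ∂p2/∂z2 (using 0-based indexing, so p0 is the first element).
∂p2/∂z2 = 0.04323

p = softmax(z) = [0.9094, 0.04528, 0.04528]
p2 = 0.04528

∂p2/∂z2 = p2(1 - p2) = 0.04528 × (1 - 0.04528) = 0.04323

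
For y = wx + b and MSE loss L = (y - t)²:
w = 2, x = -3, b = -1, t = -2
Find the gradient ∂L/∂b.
∂L/∂b = -10

y = wx + b = (2)(-3) + -1 = -7
∂L/∂y = 2(y - t) = 2(-7 - -2) = -10
∂y/∂b = 1
∂L/∂b = ∂L/∂y · ∂y/∂b = -10 × 1 = -10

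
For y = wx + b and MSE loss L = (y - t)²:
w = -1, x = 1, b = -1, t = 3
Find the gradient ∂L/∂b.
∂L/∂b = -10

y = wx + b = (-1)(1) + -1 = -2
∂L/∂y = 2(y - t) = 2(-2 - 3) = -10
∂y/∂b = 1
∂L/∂b = ∂L/∂y · ∂y/∂b = -10 × 1 = -10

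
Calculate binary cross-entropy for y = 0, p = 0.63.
L = 0.9943

L = -0·log(0.63) - 1·log(0.37) = -log(0.37) = 0.9943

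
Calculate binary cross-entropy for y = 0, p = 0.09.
L = 0.09431

L = -0·log(0.09) - 1·log(0.91) = -log(0.91) = 0.09431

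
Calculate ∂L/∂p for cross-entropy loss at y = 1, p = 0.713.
∂L/∂p = -1.403

∂L/∂p = -y/p + (1-y)/(1-p) = -1/0.713 + 0 = -1.403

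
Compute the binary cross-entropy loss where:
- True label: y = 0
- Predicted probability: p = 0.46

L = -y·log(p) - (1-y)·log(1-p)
L = 0.6162

L = -0·log(0.46) - 1·log(0.54) = -log(0.54) = 0.6162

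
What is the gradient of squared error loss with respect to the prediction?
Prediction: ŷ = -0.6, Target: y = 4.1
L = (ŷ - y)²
∂L/∂ŷ = -9.4

∂L/∂ŷ = 2(ŷ - y) = 2(-0.6 - 4.1) = 2(-4.7) = -9.4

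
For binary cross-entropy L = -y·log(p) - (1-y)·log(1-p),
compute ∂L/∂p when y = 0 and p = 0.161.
∂L/∂p = 1.192

∂L/∂p = -y/p + (1-y)/(1-p) = 0 + 1/0.839 = 1.192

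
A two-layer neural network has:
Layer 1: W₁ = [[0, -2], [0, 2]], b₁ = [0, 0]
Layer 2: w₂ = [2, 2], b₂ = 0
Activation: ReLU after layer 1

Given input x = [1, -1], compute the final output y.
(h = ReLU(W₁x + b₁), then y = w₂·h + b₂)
y = 4

Layer 1 pre-activation: z₁ = [2, -2]
After ReLU: h = [2, 0]
Layer 2 output: y = 2×2 + 2×0 + 0 = 4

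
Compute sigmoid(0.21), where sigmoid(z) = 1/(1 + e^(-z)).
0.5523

sigmoid(0.21) = 1/(1 + e^(-0.21)) = 1/(1 + 0.8106) = 0.5523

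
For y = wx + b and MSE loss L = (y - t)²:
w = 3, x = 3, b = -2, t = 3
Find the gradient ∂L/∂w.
∂L/∂w = 24

y = wx + b = (3)(3) + -2 = 7
∂L/∂y = 2(y - t) = 2(7 - 3) = 8
∂y/∂w = x = 3
∂L/∂w = ∂L/∂y · ∂y/∂w = 8 × 3 = 24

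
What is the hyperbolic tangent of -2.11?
-0.971

tanh(-2.11) = (e^(-2.11) - e^(2.11))/(e^(-2.11) + e^(2.11)) = -0.971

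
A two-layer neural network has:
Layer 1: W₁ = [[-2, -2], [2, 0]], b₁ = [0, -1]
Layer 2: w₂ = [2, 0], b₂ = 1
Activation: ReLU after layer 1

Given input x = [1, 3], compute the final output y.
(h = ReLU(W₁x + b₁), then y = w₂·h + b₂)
y = 1

Layer 1 pre-activation: z₁ = [-8, 1]
After ReLU: h = [0, 1]
Layer 2 output: y = 2×0 + 0×1 + 1 = 1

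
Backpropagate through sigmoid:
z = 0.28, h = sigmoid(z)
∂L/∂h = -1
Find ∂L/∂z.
∂L/∂z = -0.2452

σ(0.28) = 0.5695
σ'(0.28) = σ(0.28)(1 - σ(0.28)) = 0.5695 × 0.4305 = 0.2452
∂L/∂z = ∂L/∂h · σ'(z) = -1 × 0.2452 = -0.2452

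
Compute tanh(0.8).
0.664

tanh(0.8) = (e^(0.8) - e^(-0.8))/(e^(0.8) + e^(-0.8)) = 0.664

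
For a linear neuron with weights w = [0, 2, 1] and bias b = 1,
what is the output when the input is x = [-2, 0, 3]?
y = 4

y = (0)(-2) + (2)(0) + (1)(3) + 1 = 4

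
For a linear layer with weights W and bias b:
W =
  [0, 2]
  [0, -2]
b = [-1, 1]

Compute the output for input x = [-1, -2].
y = [-5, 5]

Wx = [0×-1 + 2×-2, 0×-1 + -2×-2]
   = [-4, 4]
y = Wx + b = [-4 + -1, 4 + 1] = [-5, 5]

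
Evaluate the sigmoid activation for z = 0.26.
0.5646

sigmoid(0.26) = 1/(1 + e^(-0.26)) = 1/(1 + 0.7711) = 0.5646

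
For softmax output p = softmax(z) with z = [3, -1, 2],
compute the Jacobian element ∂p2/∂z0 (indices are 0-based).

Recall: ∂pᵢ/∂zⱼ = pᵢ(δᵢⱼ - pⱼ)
∂p2/∂z0 = -0.1915

p = softmax(z) = [0.7214, 0.01321, 0.2654]
p2 = 0.2654, p0 = 0.7214

∂p2/∂z0 = -p2 × p0 = -0.2654 × 0.7214 = -0.1915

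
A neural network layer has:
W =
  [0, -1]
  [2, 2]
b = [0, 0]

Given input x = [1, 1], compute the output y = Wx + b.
y = [-1, 4]

Wx = [0×1 + -1×1, 2×1 + 2×1]
   = [-1, 4]
y = Wx + b = [-1 + 0, 4 + 0] = [-1, 4]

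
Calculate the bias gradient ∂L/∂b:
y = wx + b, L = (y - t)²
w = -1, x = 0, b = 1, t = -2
∂L/∂b = 6

y = wx + b = (-1)(0) + 1 = 1
∂L/∂y = 2(y - t) = 2(1 - -2) = 6
∂y/∂b = 1
∂L/∂b = ∂L/∂y · ∂y/∂b = 6 × 1 = 6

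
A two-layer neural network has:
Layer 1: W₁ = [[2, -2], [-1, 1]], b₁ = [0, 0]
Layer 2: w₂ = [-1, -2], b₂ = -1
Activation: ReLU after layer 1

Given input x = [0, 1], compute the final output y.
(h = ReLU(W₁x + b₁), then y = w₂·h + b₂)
y = -3

Layer 1 pre-activation: z₁ = [-2, 1]
After ReLU: h = [0, 1]
Layer 2 output: y = -1×0 + -2×1 + -1 = -3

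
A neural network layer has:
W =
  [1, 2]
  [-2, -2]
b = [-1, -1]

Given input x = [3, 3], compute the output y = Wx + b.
y = [8, -13]

Wx = [1×3 + 2×3, -2×3 + -2×3]
   = [9, -12]
y = Wx + b = [9 + -1, -12 + -1] = [8, -13]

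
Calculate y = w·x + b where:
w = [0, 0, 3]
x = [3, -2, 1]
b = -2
y = 1

y = (0)(3) + (0)(-2) + (3)(1) + -2 = 1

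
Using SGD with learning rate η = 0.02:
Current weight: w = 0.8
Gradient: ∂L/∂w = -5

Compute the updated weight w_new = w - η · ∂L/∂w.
w_new = 0.9

w_new = w - η·∂L/∂w = 0.8 - 0.02×(-5) = 0.8 - (-0.1) = 0.9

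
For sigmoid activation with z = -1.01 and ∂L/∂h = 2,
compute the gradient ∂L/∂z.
∂L/∂z = 0.3914

σ(-1.01) = 0.267
σ'(-1.01) = σ(-1.01)(1 - σ(-1.01)) = 0.267 × 0.733 = 0.1957
∂L/∂z = ∂L/∂h · σ'(z) = 2 × 0.1957 = 0.3914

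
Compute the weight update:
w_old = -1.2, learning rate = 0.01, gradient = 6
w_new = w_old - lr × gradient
w_new = -1.26

w_new = w - η·∂L/∂w = -1.2 - 0.01×(6) = -1.2 - (0.06) = -1.26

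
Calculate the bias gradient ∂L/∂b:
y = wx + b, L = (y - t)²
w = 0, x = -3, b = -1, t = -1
∂L/∂b = 0

y = wx + b = (0)(-3) + -1 = -1
∂L/∂y = 2(y - t) = 2(-1 - -1) = 0
∂y/∂b = 1
∂L/∂b = ∂L/∂y · ∂y/∂b = 0 × 1 = 0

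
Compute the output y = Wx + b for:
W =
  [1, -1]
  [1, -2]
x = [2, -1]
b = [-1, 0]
y = [2, 4]

Wx = [1×2 + -1×-1, 1×2 + -2×-1]
   = [3, 4]
y = Wx + b = [3 + -1, 4 + 0] = [2, 4]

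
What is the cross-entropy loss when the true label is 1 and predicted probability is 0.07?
L = 2.659

L = -1·log(0.07) - 0·log(0.93) = -log(0.07) = 2.659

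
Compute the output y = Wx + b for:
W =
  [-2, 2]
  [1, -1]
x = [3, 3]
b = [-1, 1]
y = [-1, 1]

Wx = [-2×3 + 2×3, 1×3 + -1×3]
   = [0, 0]
y = Wx + b = [0 + -1, 0 + 1] = [-1, 1]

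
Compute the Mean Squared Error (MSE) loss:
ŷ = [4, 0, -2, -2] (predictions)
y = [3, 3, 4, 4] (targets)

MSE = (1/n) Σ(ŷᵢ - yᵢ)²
MSE = 20.5

MSE = (1/4)((4-3)² + (0-3)² + (-2-4)² + (-2-4)²) = (1/4)(1 + 9 + 36 + 36) = 20.5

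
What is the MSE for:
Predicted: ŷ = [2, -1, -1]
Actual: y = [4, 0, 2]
MSE = 4.667

MSE = (1/3)((2-4)² + (-1-0)² + (-1-2)²) = (1/3)(4 + 1 + 9) = 4.667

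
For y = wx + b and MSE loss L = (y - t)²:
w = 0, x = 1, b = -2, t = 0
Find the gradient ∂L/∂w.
∂L/∂w = -4

y = wx + b = (0)(1) + -2 = -2
∂L/∂y = 2(y - t) = 2(-2 - 0) = -4
∂y/∂w = x = 1
∂L/∂w = ∂L/∂y · ∂y/∂w = -4 × 1 = -4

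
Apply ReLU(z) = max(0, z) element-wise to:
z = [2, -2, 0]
h = [2, 0, 0]

ReLU applied element-wise: max(0,2)=2, max(0,-2)=0, max(0,0)=0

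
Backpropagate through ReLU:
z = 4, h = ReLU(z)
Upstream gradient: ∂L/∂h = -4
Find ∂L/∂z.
∂L/∂z = -4

h = ReLU(4) = 4
Since z > 0: ∂h/∂z = 1
∂L/∂z = ∂L/∂h · ∂h/∂z = -4 × 1 = -4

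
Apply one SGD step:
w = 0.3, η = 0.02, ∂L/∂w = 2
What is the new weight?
w_new = 0.26

w_new = w - η·∂L/∂w = 0.3 - 0.02×(2) = 0.3 - (0.04) = 0.26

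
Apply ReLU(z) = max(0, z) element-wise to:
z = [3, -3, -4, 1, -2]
h = [3, 0, 0, 1, 0]

ReLU applied element-wise: max(0,3)=3, max(0,-3)=0, max(0,-4)=0, max(0,1)=1, max(0,-2)=0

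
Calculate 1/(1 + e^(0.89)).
0.2911

sigmoid(-0.89) = 1/(1 + e^(0.89)) = 1/(1 + 2.435) = 0.2911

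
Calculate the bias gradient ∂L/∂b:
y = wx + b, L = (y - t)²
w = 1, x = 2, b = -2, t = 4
∂L/∂b = -8

y = wx + b = (1)(2) + -2 = 0
∂L/∂y = 2(y - t) = 2(0 - 4) = -8
∂y/∂b = 1
∂L/∂b = ∂L/∂y · ∂y/∂b = -8 × 1 = -8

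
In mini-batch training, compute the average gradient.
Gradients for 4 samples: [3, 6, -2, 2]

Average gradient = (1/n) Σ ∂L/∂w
Average gradient = 2.25

Average = (1/4)(3 + 6 + -2 + 2) = 9/4 = 2.25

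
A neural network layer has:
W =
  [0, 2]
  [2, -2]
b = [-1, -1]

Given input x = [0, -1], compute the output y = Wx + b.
y = [-3, 1]

Wx = [0×0 + 2×-1, 2×0 + -2×-1]
   = [-2, 2]
y = Wx + b = [-2 + -1, 2 + -1] = [-3, 1]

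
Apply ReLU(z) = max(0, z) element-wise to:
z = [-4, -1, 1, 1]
h = [0, 0, 1, 1]

ReLU applied element-wise: max(0,-4)=0, max(0,-1)=0, max(0,1)=1, max(0,1)=1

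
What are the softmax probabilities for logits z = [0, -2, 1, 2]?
p = [0.0889, 0.012, 0.2418, 0.6572]

exp(z) = [1, 0.1353, 2.718, 7.389]
Sum = 11.24
p = [0.0889, 0.012, 0.2418, 0.6572]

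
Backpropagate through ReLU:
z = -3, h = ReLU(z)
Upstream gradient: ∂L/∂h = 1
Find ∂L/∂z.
∂L/∂z = 0

h = ReLU(-3) = 0
Since z < 0: ∂h/∂z = 0
∂L/∂z = ∂L/∂h · ∂h/∂z = 1 × 0 = 0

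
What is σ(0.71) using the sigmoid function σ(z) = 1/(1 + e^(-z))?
0.6704

sigmoid(0.71) = 1/(1 + e^(-0.71)) = 1/(1 + 0.4916) = 0.6704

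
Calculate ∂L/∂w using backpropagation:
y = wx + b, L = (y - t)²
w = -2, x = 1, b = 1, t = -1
∂L/∂w = 0

y = wx + b = (-2)(1) + 1 = -1
∂L/∂y = 2(y - t) = 2(-1 - -1) = 0
∂y/∂w = x = 1
∂L/∂w = ∂L/∂y · ∂y/∂w = 0 × 1 = 0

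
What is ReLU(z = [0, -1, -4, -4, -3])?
h = [0, 0, 0, 0, 0]

ReLU applied element-wise: max(0,0)=0, max(0,-1)=0, max(0,-4)=0, max(0,-4)=0, max(0,-3)=0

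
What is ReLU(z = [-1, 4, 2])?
h = [0, 4, 2]

ReLU applied element-wise: max(0,-1)=0, max(0,4)=4, max(0,2)=2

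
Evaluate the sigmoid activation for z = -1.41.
0.1962

sigmoid(-1.41) = 1/(1 + e^(1.41)) = 1/(1 + 4.096) = 0.1962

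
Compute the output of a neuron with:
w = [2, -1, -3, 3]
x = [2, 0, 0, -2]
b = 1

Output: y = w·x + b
y = -1

y = (2)(2) + (-1)(0) + (-3)(0) + (3)(-2) + 1 = -1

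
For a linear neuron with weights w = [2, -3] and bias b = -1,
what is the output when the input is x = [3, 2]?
y = -1

y = (2)(3) + (-3)(2) + -1 = -1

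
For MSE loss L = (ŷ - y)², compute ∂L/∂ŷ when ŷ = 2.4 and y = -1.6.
∂L/∂ŷ = 8.0

∂L/∂ŷ = 2(ŷ - y) = 2(2.4 - -1.6) = 2(4.0) = 8.0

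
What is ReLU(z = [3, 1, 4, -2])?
h = [3, 1, 4, 0]

ReLU applied element-wise: max(0,3)=3, max(0,1)=1, max(0,4)=4, max(0,-2)=0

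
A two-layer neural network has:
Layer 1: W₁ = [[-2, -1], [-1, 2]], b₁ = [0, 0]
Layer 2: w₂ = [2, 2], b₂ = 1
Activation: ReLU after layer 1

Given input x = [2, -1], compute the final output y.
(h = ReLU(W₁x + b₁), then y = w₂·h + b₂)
y = 1

Layer 1 pre-activation: z₁ = [-3, -4]
After ReLU: h = [0, 0]
Layer 2 output: y = 2×0 + 2×0 + 1 = 1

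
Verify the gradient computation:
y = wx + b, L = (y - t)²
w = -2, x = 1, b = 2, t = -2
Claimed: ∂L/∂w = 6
Incorrect

y = (-2)(1) + 2 = 0
∂L/∂y = 2(y - t) = 2(0 - -2) = 4
∂y/∂w = x = 1
∂L/∂w = 4 × 1 = 4

Claimed value: 6
Incorrect: The correct gradient is 4.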